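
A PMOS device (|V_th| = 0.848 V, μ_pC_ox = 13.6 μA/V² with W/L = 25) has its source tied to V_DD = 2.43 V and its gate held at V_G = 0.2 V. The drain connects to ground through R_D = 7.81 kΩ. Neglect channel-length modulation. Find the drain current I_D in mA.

I_D = 0.230 mA

V_SG = V_DD − V_G = 2.43 − 0.2 = 2.23 V, so V_ov = 2.23 − 0.848 = 1.38 V.
k_p = μ_pC_ox · (W/L) = 0.34 mA/V².
Assume saturation: I_D = ½ k_p V_ov² = 0.5 × 0.34 × 1.38² = 0.325 mA, giving V_SD = V_DD − I_D R_D = 2.43 − 0.325 × 7.81 = -0.106 V.
But -0.106 V < V_ov = 1.38 V, so the device is actually in triode.
In triode I_D = k_p[V_ov V_SD − ½ V_SD²] and I_D = (V_DD − V_SD)/R_D. Equating: 1.33 V_SD² − 4.67 V_SD + 2.43 = 0, giving V_SD = 0.635 V (the root below V_ov).
I_D = (2.43 − 0.635) / 7.81 = 0.23 mA.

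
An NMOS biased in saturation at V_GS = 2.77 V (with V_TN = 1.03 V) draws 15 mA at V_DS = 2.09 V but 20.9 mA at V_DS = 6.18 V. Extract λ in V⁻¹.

λ = 0.120 V⁻¹

With V_GS fixed, I_D ∝ (1 + λ V_DS) in saturation, so I_D2/I_D1 = (1 + λ V_DS2)/(1 + λ V_DS1).
20.9/15 = 1.393 = (1 + 6.18 λ)/(1 + 2.09 λ).
Solving: λ (I_D1 V_DS2 − I_D2 V_DS1) = I_D2 − I_D1, so λ = (20.9 − 15) / (15 × 6.18 − 20.9 × 2.09) = 5.9 / 49 = 0.12 V⁻¹.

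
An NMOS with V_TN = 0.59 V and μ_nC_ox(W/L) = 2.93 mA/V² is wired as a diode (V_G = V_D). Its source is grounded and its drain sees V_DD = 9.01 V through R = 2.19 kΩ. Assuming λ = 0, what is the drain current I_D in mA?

With gate tied to drain, V_GS = V_DS ≥ V_GS − V_TN, so the device is in saturation.
KCL at the drain: ½ k_n (V_GS − V_TN)² = (V_DD − V_GS)/R.
Let x = V_GS − 0.59. Then 3.21 x² + x − 8.42 = 0, giving x = 1.47 V (positive root), so V_GS = 2.06 V.
I_D = (V_DD − V_GS)/R = (9.01 − 2.06) / 2.19 = 3.17 mA.

I_D = 3.17 mA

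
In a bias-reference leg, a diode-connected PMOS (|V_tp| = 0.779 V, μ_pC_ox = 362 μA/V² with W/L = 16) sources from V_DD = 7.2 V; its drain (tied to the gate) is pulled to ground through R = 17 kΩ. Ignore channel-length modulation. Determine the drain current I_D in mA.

I_D = 0.357 mA

With gate tied to drain, V_SG = V_SD ≥ V_SG − |V_tp|, so the device is in saturation.
k_p = μ_pC_ox · (W/L) = 5.792 mA/V².
KCL at the drain: ½ k_p (V_SG − |V_tp|)² = (V_DD − V_SG)/R.
Let x = V_SG − 0.779. Then 49.2 x² + x − 6.421 = 0, giving x = 0.351 V (positive root), so V_SG = 1.13 V.
I_D = (V_DD − V_SG)/R = (7.2 − 1.13) / 17 = 0.357 mA.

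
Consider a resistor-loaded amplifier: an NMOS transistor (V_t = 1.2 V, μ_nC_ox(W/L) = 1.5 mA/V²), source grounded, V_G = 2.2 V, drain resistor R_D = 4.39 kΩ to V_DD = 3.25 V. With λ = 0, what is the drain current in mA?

V_GS = V_G = 2.2 V, so V_ov = 2.2 − 1.2 = 1 V.
Assume saturation: I_D = ½ k_n V_ov² = 0.5 × 1.5 × 1² = 0.75 mA, giving V_DS = V_DD − I_D R_D = 3.25 − 0.75 × 4.39 = -0.0425 V.
But -0.0425 V < V_ov = 1 V, so the device is actually in triode.
In triode I_D = k_n[V_ov V_DS − ½ V_DS²] and I_D = (V_DD − V_DS)/R_D. Equating: 3.29 V_DS² − 7.585 V_DS + 3.25 = 0, giving V_DS = 0.569 V (the root below V_ov).
I_D = (3.25 − 0.569) / 4.39 = 0.611 mA.

I_D = 0.611 mA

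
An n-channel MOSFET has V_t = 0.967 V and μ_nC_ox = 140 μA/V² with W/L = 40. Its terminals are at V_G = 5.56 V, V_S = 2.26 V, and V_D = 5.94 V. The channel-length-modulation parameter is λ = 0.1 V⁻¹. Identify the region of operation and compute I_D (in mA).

V_GS = V_G − V_S = 5.56 − 2.26 = 3.3 V; V_DS = V_D − V_S = 5.94 − 2.26 = 3.68 V.
k_n = μ_nC_ox · (W/L) = 5.6 mA/V².
V_ov = V_GS − V_t = 3.3 − 0.967 = 2.33 V.
Since V_DS = 3.68 V ≥ V_ov = 2.33 V, the device is in saturation.
I_D = ½ k_n V_ov² (1 + λ V_DS) = 0.5 × 5.6 × 2.33² × (1 + 0.1 × 3.68) = 20.8 mA.

Saturation; I_D = 20.8 mA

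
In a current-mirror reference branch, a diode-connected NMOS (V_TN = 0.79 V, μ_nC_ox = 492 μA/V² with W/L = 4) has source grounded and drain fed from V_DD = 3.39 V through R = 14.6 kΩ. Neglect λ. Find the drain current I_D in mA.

With gate tied to drain, V_GS = V_DS ≥ V_GS − V_TN, so the device is in saturation.
k_n = μ_nC_ox · (W/L) = 1.968 mA/V².
KCL at the drain: ½ k_n (V_GS − V_TN)² = (V_DD − V_GS)/R.
Let x = V_GS − 0.79. Then 14.4 x² + x − 2.6 = 0, giving x = 0.392 V (positive root), so V_GS = 1.18 V.
I_D = (V_DD − V_GS)/R = (3.39 − 1.18) / 14.6 = 0.151 mA.

I_D = 0.151 mA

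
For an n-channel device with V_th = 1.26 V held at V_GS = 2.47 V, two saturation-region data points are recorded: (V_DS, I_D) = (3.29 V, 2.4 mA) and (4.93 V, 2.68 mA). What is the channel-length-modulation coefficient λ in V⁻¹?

With V_GS fixed, I_D ∝ (1 + λ V_DS) in saturation, so I_D2/I_D1 = (1 + λ V_DS2)/(1 + λ V_DS1).
2.68/2.4 = 1.117 = (1 + 4.93 λ)/(1 + 3.29 λ).
Solving: λ (I_D1 V_DS2 − I_D2 V_DS1) = I_D2 − I_D1, so λ = (2.68 − 2.4) / (2.4 × 4.93 − 2.68 × 3.29) = 0.28 / 3.01 = 0.0929 V⁻¹.

λ = 0.0929 V⁻¹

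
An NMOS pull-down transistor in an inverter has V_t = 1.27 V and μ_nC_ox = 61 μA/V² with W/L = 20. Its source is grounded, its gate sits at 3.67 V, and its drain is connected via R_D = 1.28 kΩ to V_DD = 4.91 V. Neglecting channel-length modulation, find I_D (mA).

V_GS = V_G = 3.67 V, so V_ov = 3.67 − 1.27 = 2.4 V.
k_n = μ_nC_ox · (W/L) = 1.22 mA/V².
Assume saturation: I_D = ½ k_n V_ov² = 0.5 × 1.22 × 2.4² = 3.51 mA, giving V_DS = V_DD − I_D R_D = 4.91 − 3.51 × 1.28 = 0.413 V.
But 0.413 V < V_ov = 2.4 V, so the device is actually in triode.
In triode I_D = k_n[V_ov V_DS − ½ V_DS²] and I_D = (V_DD − V_DS)/R_D. Equating: 0.781 V_DS² − 4.748 V_DS + 4.91 = 0, giving V_DS = 1.32 V (the root below V_ov).
I_D = (4.91 − 1.32) / 1.28 = 2.8 mA.

I_D = 2.80 mA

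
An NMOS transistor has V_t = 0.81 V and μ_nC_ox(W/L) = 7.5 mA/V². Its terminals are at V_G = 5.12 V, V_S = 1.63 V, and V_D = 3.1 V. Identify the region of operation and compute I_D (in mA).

Triode; I_D = 21.4 mA

V_GS = V_G − V_S = 5.12 − 1.63 = 3.49 V; V_DS = V_D − V_S = 3.1 − 1.63 = 1.47 V.
V_ov = V_GS − V_t = 3.49 − 0.81 = 2.68 V.
Since V_DS = 1.47 V < V_ov = 2.68 V, the device is in the triode region.
I_D = k_n [V_ov · V_DS − ½ V_DS²] = 7.5 × [2.68 × 1.47 − 0.5 × 1.47²] = 21.4 mA.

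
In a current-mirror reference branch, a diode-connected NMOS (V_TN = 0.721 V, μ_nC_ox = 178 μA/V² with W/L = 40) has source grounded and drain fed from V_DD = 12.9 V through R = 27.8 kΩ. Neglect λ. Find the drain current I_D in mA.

I_D = 0.426 mA

With gate tied to drain, V_GS = V_DS ≥ V_GS − V_TN, so the device is in saturation.
k_n = μ_nC_ox · (W/L) = 7.12 mA/V².
KCL at the drain: ½ k_n (V_GS − V_TN)² = (V_DD − V_GS)/R.
Let x = V_GS − 0.721. Then 99 x² + x − 12.18 = 0, giving x = 0.346 V (positive root), so V_GS = 1.07 V.
I_D = (V_DD − V_GS)/R = (12.9 − 1.07) / 27.8 = 0.426 mA.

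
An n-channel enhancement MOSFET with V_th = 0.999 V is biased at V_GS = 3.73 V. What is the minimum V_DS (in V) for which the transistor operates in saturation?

V_DS,sat = 2.73 V

The boundary between triode and saturation is V_DS = V_GS − V_th = V_ov.
V_ov = 3.73 − 0.999 = 2.73 V.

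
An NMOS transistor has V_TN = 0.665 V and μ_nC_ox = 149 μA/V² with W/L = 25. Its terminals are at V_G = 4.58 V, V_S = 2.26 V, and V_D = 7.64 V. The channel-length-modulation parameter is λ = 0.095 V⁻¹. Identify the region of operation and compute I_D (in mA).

Saturation; I_D = 7.71 mA

V_GS = V_G − V_S = 4.58 − 2.26 = 2.32 V; V_DS = V_D − V_S = 7.64 − 2.26 = 5.38 V.
k_n = μ_nC_ox · (W/L) = 3.725 mA/V².
V_ov = V_GS − V_TN = 2.32 − 0.665 = 1.66 V.
Since V_DS = 5.38 V ≥ V_ov = 1.66 V, the device is in saturation.
I_D = ½ k_n V_ov² (1 + λ V_DS) = 0.5 × 3.725 × 1.66² × (1 + 0.095 × 5.38) = 7.71 mA.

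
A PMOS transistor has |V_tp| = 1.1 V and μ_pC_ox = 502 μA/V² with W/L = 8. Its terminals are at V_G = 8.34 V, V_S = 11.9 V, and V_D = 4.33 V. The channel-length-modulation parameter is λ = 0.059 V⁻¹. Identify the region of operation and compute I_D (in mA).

V_SG = V_S − V_G = 11.9 − 8.34 = 3.56 V; V_SD = V_S − V_D = 11.9 − 4.33 = 7.57 V.
k_p = μ_pC_ox · (W/L) = 4.016 mA/V².
V_ov = V_SG − |V_tp| = 3.56 − 1.1 = 2.46 V.
Since V_SD = 7.57 V ≥ V_ov = 2.46 V, the device is in saturation.
I_D = ½ k_p V_ov² (1 + λ V_SD) = 0.5 × 4.016 × 2.46² × (1 + 0.059 × 7.57) = 17.6 mA.

Saturation; I_D = 17.6 mA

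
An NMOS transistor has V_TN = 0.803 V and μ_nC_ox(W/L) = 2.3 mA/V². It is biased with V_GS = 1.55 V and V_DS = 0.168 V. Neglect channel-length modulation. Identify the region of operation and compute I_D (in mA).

Triode; I_D = 0.256 mA

V_ov = V_GS − V_TN = 1.55 − 0.803 = 0.747 V.
Since V_DS = 0.168 V < V_ov = 0.747 V, the device is in the triode region.
I_D = k_n [V_ov · V_DS − ½ V_DS²] = 2.3 × [0.747 × 0.168 − 0.5 × 0.168²] = 0.256 mA.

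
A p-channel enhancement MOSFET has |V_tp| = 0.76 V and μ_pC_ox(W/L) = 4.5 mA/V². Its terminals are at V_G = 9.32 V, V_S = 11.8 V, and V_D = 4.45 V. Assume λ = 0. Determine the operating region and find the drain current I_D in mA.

V_SG = V_S − V_G = 11.8 − 9.32 = 2.48 V; V_SD = V_S − V_D = 11.8 − 4.45 = 7.35 V.
V_ov = V_SG − |V_tp| = 2.48 − 0.76 = 1.72 V.
Since V_SD = 7.35 V ≥ V_ov = 1.72 V, the device is in saturation.
I_D = ½ k_p V_ov² = 0.5 × 4.5 × 1.72² = 6.66 mA.

Saturation; I_D = 6.66 mA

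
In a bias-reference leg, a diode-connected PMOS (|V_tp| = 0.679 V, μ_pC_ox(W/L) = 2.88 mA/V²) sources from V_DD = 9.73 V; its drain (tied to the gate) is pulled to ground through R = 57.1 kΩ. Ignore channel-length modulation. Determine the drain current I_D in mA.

I_D = 0.153 mA

With gate tied to drain, V_SG = V_SD ≥ V_SG − |V_tp|, so the device is in saturation.
KCL at the drain: ½ k_p (V_SG − |V_tp|)² = (V_DD − V_SG)/R.
Let x = V_SG − 0.679. Then 82.2 x² + x − 9.051 = 0, giving x = 0.326 V (positive root), so V_SG = 1 V.
I_D = (V_DD − V_SG)/R = (9.73 − 1) / 57.1 = 0.153 mA.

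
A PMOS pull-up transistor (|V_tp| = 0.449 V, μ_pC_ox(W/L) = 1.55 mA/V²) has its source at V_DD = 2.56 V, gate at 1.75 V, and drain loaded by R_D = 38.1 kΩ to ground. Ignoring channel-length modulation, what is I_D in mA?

I_D = 0.0635 mA

V_SG = V_DD − V_G = 2.56 − 1.75 = 0.81 V, so V_ov = 0.81 − 0.449 = 0.361 V.
Assume saturation: I_D = ½ k_p V_ov² = 0.5 × 1.55 × 0.361² = 0.101 mA, giving V_SD = V_DD − I_D R_D = 2.56 − 0.101 × 38.1 = -1.29 V.
But -1.29 V < V_ov = 0.361 V, so the device is actually in triode.
In triode I_D = k_p[V_ov V_SD − ½ V_SD²] and I_D = (V_DD − V_SD)/R_D. Equating: 29.5 V_SD² − 22.32 V_SD + 2.56 = 0, giving V_SD = 0.141 V (the root below V_ov).
I_D = (2.56 − 0.141) / 38.1 = 0.0635 mA.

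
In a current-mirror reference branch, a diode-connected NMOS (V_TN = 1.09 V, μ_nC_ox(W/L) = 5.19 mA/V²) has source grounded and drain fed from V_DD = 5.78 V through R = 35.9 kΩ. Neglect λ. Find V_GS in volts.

With gate tied to drain, V_GS = V_DS ≥ V_GS − V_TN, so the device is in saturation.
KCL at the drain: ½ k_n (V_GS − V_TN)² = (V_DD − V_GS)/R.
Let x = V_GS − 1.09. Then 93.2 x² + x − 4.69 = 0, giving x = 0.219 V (positive root), so V_GS = 1.31 V.
I_D = (V_DD − V_GS)/R = (5.78 − 1.31) / 35.9 = 0.125 mA.

V_GS = 1.31 V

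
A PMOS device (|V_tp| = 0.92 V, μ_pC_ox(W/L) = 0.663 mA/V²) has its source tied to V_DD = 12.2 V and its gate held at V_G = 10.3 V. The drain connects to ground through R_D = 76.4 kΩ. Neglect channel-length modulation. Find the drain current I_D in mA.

I_D = 0.156 mA

V_SG = V_DD − V_G = 12.2 − 10.3 = 1.9 V, so V_ov = 1.9 − 0.92 = 0.98 V.
Assume saturation: I_D = ½ k_p V_ov² = 0.5 × 0.663 × 0.98² = 0.318 mA, giving V_SD = V_DD − I_D R_D = 12.2 − 0.318 × 76.4 = -12.1 V.
But -12.1 V < V_ov = 0.98 V, so the device is actually in triode.
In triode I_D = k_p[V_ov V_SD − ½ V_SD²] and I_D = (V_DD − V_SD)/R_D. Equating: 25.3 V_SD² − 50.64 V_SD + 12.2 = 0, giving V_SD = 0.28 V (the root below V_ov).
I_D = (12.2 − 0.28) / 76.4 = 0.156 mA.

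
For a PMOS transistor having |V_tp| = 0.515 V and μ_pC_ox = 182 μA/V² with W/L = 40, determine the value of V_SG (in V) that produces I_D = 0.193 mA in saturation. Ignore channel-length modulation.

V_SG = 0.745 V

k_p = μ_pC_ox · (W/L) = 7.28 mA/V².
In saturation I_D = ½ k_p (V_SG − |V_tp|)², so V_SG − |V_tp| = √(2 I_D / k_p) = √(2 × 0.193 / 7.28) = 0.23 V.
V_SG = 0.515 + 0.23 = 0.745 V.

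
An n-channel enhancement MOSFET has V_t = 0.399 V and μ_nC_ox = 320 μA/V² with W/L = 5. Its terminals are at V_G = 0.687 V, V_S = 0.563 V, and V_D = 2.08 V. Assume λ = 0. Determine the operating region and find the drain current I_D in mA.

Cutoff; I_D = 0 mA

V_GS = V_G − V_S = 0.687 − 0.563 = 0.124 V; V_DS = V_D − V_S = 2.08 − 0.563 = 1.52 V.
V_GS = 0.124 V < V_t = 0.399 V, so the transistor is in cutoff.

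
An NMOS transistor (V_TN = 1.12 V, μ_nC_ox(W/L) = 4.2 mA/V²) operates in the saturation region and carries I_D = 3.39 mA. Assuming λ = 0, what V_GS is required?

V_GS = 2.39 V

In saturation I_D = ½ k_n (V_GS − V_TN)², so V_GS − V_TN = √(2 I_D / k_n) = √(2 × 3.39 / 4.2) = 1.27 V.
V_GS = 1.12 + 1.27 = 2.39 V.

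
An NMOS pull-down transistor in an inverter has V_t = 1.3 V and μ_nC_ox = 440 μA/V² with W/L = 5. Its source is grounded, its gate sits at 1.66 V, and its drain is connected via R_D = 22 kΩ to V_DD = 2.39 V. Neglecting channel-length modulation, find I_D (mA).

I_D = 0.101 mA

V_GS = V_G = 1.66 V, so V_ov = 1.66 − 1.3 = 0.36 V.
k_n = μ_nC_ox · (W/L) = 2.2 mA/V².
Assume saturation: I_D = ½ k_n V_ov² = 0.5 × 2.2 × 0.36² = 0.143 mA, giving V_DS = V_DD − I_D R_D = 2.39 − 0.143 × 22 = -0.746 V.
But -0.746 V < V_ov = 0.36 V, so the device is actually in triode.
In triode I_D = k_n[V_ov V_DS − ½ V_DS²] and I_D = (V_DD − V_DS)/R_D. Equating: 24.2 V_DS² − 18.42 V_DS + 2.39 = 0, giving V_DS = 0.166 V (the root below V_ov).
I_D = (2.39 − 0.166) / 22 = 0.101 mA.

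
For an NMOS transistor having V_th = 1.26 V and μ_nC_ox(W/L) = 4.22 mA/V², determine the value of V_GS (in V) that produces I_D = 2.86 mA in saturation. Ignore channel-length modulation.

V_GS = 2.42 V

In saturation I_D = ½ k_n (V_GS − V_th)², so V_GS − V_th = √(2 I_D / k_n) = √(2 × 2.86 / 4.22) = 1.16 V.
V_GS = 1.26 + 1.16 = 2.42 V.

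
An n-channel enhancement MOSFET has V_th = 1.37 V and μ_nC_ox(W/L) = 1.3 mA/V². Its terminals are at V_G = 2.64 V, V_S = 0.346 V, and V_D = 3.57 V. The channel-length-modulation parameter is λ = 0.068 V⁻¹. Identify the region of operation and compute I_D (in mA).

Saturation; I_D = 0.677 mA

V_GS = V_G − V_S = 2.64 − 0.346 = 2.29 V; V_DS = V_D − V_S = 3.57 − 0.346 = 3.22 V.
V_ov = V_GS − V_th = 2.29 − 1.37 = 0.924 V.
Since V_DS = 3.22 V ≥ V_ov = 0.924 V, the device is in saturation.
I_D = ½ k_n V_ov² (1 + λ V_DS) = 0.5 × 1.3 × 0.924² × (1 + 0.068 × 3.22) = 0.677 mA.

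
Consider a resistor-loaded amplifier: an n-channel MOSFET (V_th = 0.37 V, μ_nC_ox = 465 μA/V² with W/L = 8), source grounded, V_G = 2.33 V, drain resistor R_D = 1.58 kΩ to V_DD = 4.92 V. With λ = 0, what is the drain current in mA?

I_D = 2.84 mA

V_GS = V_G = 2.33 V, so V_ov = 2.33 − 0.37 = 1.96 V.
k_n = μ_nC_ox · (W/L) = 3.72 mA/V².
Assume saturation: I_D = ½ k_n V_ov² = 0.5 × 3.72 × 1.96² = 7.15 mA, giving V_DS = V_DD − I_D R_D = 4.92 − 7.15 × 1.58 = -6.37 V.
But -6.37 V < V_ov = 1.96 V, so the device is actually in triode.
In triode I_D = k_n[V_ov V_DS − ½ V_DS²] and I_D = (V_DD − V_DS)/R_D. Equating: 2.94 V_DS² − 12.52 V_DS + 4.92 = 0, giving V_DS = 0.438 V (the root below V_ov).
I_D = (4.92 − 0.438) / 1.58 = 2.84 mA.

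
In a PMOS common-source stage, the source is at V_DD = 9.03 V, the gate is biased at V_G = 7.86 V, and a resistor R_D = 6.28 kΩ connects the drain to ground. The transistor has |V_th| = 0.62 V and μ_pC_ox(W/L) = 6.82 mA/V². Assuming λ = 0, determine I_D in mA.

V_SG = V_DD − V_G = 9.03 − 7.86 = 1.17 V, so V_ov = 1.17 − 0.62 = 0.55 V.
Assume saturation: I_D = ½ k_p V_ov² = 0.5 × 6.82 × 0.55² = 1.03 mA, giving V_SD = V_DD − I_D R_D = 9.03 − 1.03 × 6.28 = 2.55 V.
V_SD = 2.55 V ≥ V_ov = 0.55 V, confirming saturation.

I_D = 1.03 mA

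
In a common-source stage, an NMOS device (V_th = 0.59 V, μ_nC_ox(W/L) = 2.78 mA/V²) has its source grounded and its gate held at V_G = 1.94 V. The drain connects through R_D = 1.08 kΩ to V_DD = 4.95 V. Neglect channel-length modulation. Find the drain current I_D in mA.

V_GS = V_G = 1.94 V, so V_ov = 1.94 − 0.59 = 1.35 V.
Assume saturation: I_D = ½ k_n V_ov² = 0.5 × 2.78 × 1.35² = 2.53 mA, giving V_DS = V_DD − I_D R_D = 4.95 − 2.53 × 1.08 = 2.21 V.
V_DS = 2.21 V ≥ V_ov = 1.35 V, confirming saturation.

I_D = 2.53 mA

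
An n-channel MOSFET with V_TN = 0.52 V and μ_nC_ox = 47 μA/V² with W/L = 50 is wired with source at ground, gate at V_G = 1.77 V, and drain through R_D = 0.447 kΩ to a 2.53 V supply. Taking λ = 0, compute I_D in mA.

I_D = 1.84 mA

V_GS = V_G = 1.77 V, so V_ov = 1.77 − 0.52 = 1.25 V.
k_n = μ_nC_ox · (W/L) = 2.35 mA/V².
Assume saturation: I_D = ½ k_n V_ov² = 0.5 × 2.35 × 1.25² = 1.84 mA, giving V_DS = V_DD − I_D R_D = 2.53 − 1.84 × 0.447 = 1.71 V.
V_DS = 1.71 V ≥ V_ov = 1.25 V, confirming saturation.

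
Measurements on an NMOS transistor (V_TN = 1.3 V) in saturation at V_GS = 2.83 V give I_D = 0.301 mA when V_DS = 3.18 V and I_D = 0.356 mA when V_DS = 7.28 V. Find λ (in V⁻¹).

λ = 0.0519 V⁻¹

With V_GS fixed, I_D ∝ (1 + λ V_DS) in saturation, so I_D2/I_D1 = (1 + λ V_DS2)/(1 + λ V_DS1).
0.356/0.301 = 1.183 = (1 + 7.28 λ)/(1 + 3.18 λ).
Solving: λ (I_D1 V_DS2 − I_D2 V_DS1) = I_D2 − I_D1, so λ = (0.356 − 0.301) / (0.301 × 7.28 − 0.356 × 3.18) = 0.055 / 1.06 = 0.0519 V⁻¹.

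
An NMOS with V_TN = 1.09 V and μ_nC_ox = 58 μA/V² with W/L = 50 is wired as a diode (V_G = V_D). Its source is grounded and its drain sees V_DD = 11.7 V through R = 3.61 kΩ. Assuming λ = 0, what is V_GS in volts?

With gate tied to drain, V_GS = V_DS ≥ V_GS − V_TN, so the device is in saturation.
k_n = μ_nC_ox · (W/L) = 2.9 mA/V².
KCL at the drain: ½ k_n (V_GS − V_TN)² = (V_DD − V_GS)/R.
Let x = V_GS − 1.09. Then 5.23 x² + x − 10.61 = 0, giving x = 1.33 V (positive root), so V_GS = 2.42 V.
I_D = (V_DD − V_GS)/R = (11.7 − 2.42) / 3.61 = 2.57 mA.

V_GS = 2.42 V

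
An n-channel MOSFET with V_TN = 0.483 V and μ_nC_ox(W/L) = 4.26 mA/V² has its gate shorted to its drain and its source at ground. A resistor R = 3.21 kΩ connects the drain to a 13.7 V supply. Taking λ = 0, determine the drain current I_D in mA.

With gate tied to drain, V_GS = V_DS ≥ V_GS − V_TN, so the device is in saturation.
KCL at the drain: ½ k_n (V_GS − V_TN)² = (V_DD − V_GS)/R.
Let x = V_GS − 0.483. Then 6.84 x² + x − 13.22 = 0, giving x = 1.32 V (positive root), so V_GS = 1.8 V.
I_D = (V_DD − V_GS)/R = (13.7 − 1.8) / 3.21 = 3.71 mA.

I_D = 3.71 mA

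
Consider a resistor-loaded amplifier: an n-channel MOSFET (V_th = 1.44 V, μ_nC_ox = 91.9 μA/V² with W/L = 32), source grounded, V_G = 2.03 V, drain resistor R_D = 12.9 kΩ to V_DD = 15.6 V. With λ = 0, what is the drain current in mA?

V_GS = V_G = 2.03 V, so V_ov = 2.03 − 1.44 = 0.59 V.
k_n = μ_nC_ox · (W/L) = 2.941 mA/V².
Assume saturation: I_D = ½ k_n V_ov² = 0.5 × 2.941 × 0.59² = 0.512 mA, giving V_DS = V_DD − I_D R_D = 15.6 − 0.512 × 12.9 = 9 V.
V_DS = 9 V ≥ V_ov = 0.59 V, confirming saturation.

I_D = 0.512 mA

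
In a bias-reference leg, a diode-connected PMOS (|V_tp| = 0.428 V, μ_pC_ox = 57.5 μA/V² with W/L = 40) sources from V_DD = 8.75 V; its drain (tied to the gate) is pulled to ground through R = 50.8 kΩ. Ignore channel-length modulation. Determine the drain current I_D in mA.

I_D = 0.157 mA

With gate tied to drain, V_SG = V_SD ≥ V_SG − |V_tp|, so the device is in saturation.
k_p = μ_pC_ox · (W/L) = 2.3 mA/V².
KCL at the drain: ½ k_p (V_SG − |V_tp|)² = (V_DD − V_SG)/R.
Let x = V_SG − 0.428. Then 58.4 x² + x − 8.322 = 0, giving x = 0.369 V (positive root), so V_SG = 0.797 V.
I_D = (V_DD − V_SG)/R = (8.75 − 0.797) / 50.8 = 0.157 mA.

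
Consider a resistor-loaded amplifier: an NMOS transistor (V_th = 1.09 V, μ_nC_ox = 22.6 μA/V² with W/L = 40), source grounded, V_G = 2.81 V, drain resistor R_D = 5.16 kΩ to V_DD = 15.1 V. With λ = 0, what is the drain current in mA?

V_GS = V_G = 2.81 V, so V_ov = 2.81 − 1.09 = 1.72 V.
k_n = μ_nC_ox · (W/L) = 0.904 mA/V².
Assume saturation: I_D = ½ k_n V_ov² = 0.5 × 0.904 × 1.72² = 1.34 mA, giving V_DS = V_DD − I_D R_D = 15.1 − 1.34 × 5.16 = 8.2 V.
V_DS = 8.2 V ≥ V_ov = 1.72 V, confirming saturation.

I_D = 1.34 mA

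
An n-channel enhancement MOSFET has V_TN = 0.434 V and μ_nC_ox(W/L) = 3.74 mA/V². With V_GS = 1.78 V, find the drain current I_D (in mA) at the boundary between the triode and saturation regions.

I_D = 3.39 mA

At the boundary V_DS = V_ov = V_GS − V_TN = 1.78 − 0.434 = 1.35 V.
I_D = ½ k_n V_ov² = 0.5 × 3.74 × 1.35² = 3.39 mA.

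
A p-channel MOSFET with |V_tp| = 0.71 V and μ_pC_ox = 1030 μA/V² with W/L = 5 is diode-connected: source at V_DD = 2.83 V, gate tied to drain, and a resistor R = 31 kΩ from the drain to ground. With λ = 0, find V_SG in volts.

With gate tied to drain, V_SG = V_SD ≥ V_SG − |V_tp|, so the device is in saturation.
k_p = μ_pC_ox · (W/L) = 5.15 mA/V².
KCL at the drain: ½ k_p (V_SG − |V_tp|)² = (V_DD − V_SG)/R.
Let x = V_SG − 0.71. Then 79.8 x² + x − 2.12 = 0, giving x = 0.157 V (positive root), so V_SG = 0.867 V.
I_D = (V_DD − V_SG)/R = (2.83 − 0.867) / 31 = 0.0633 mA.

V_SG = 0.867 V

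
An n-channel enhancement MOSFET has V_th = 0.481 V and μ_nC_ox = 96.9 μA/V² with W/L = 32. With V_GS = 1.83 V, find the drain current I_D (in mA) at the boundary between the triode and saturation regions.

I_D = 2.82 mA

At the boundary V_DS = V_ov = V_GS − V_th = 1.83 − 0.481 = 1.35 V.
k_n = μ_nC_ox · (W/L) = 3.101 mA/V².
I_D = ½ k_n V_ov² = 0.5 × 3.101 × 1.35² = 2.82 mA.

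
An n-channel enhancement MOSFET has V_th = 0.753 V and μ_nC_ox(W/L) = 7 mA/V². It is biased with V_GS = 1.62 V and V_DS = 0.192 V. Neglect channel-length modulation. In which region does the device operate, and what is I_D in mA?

V_ov = V_GS − V_th = 1.62 − 0.753 = 0.867 V.
Since V_DS = 0.192 V < V_ov = 0.867 V, the device is in the triode region.
I_D = k_n [V_ov · V_DS − ½ V_DS²] = 7 × [0.867 × 0.192 − 0.5 × 0.192²] = 1.04 mA.

Triode; I_D = 1.04 mA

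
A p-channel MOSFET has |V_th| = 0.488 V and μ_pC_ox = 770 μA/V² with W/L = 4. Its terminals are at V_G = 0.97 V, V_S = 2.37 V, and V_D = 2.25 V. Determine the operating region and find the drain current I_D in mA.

Triode; I_D = 0.315 mA

V_SG = V_S − V_G = 2.37 − 0.97 = 1.4 V; V_SD = V_S − V_D = 2.37 − 2.25 = 0.12 V.
k_p = μ_pC_ox · (W/L) = 3.08 mA/V².
V_ov = V_SG − |V_th| = 1.4 − 0.488 = 0.912 V.
Since V_SD = 0.12 V < V_ov = 0.912 V, the device is in the triode region.
I_D = k_p [V_ov · V_SD − ½ V_SD²] = 3.08 × [0.912 × 0.12 − 0.5 × 0.12²] = 0.315 mA.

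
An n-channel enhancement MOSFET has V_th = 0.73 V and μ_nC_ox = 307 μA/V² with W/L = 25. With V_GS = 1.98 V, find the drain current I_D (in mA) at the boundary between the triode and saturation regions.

I_D = 6.00 mA

At the boundary V_DS = V_ov = V_GS − V_th = 1.98 − 0.73 = 1.25 V.
k_n = μ_nC_ox · (W/L) = 7.675 mA/V².
I_D = ½ k_n V_ov² = 0.5 × 7.675 × 1.25² = 6 mA.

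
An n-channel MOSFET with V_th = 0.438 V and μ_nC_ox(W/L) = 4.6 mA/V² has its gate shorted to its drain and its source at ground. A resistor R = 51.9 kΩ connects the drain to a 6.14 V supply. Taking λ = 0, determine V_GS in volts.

With gate tied to drain, V_GS = V_DS ≥ V_GS − V_th, so the device is in saturation.
KCL at the drain: ½ k_n (V_GS − V_th)² = (V_DD − V_GS)/R.
Let x = V_GS − 0.438. Then 119 x² + x − 5.702 = 0, giving x = 0.214 V (positive root), so V_GS = 0.652 V.
I_D = (V_DD − V_GS)/R = (6.14 − 0.652) / 51.9 = 0.106 mA.

V_GS = 0.652 V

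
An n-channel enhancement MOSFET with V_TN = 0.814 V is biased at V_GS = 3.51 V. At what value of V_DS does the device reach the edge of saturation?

The boundary between triode and saturation is V_DS = V_GS − V_TN = V_ov.
V_ov = 3.51 − 0.814 = 2.7 V.

V_DS,sat = 2.70 V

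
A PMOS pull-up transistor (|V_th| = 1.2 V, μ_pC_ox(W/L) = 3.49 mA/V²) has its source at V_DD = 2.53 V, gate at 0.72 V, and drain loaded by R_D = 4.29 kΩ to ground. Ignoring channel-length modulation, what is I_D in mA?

I_D = 0.513 mA

V_SG = V_DD − V_G = 2.53 − 0.72 = 1.81 V, so V_ov = 1.81 − 1.2 = 0.61 V.
Assume saturation: I_D = ½ k_p V_ov² = 0.5 × 3.49 × 0.61² = 0.649 mA, giving V_SD = V_DD − I_D R_D = 2.53 − 0.649 × 4.29 = -0.256 V.
But -0.256 V < V_ov = 0.61 V, so the device is actually in triode.
In triode I_D = k_p[V_ov V_SD − ½ V_SD²] and I_D = (V_DD − V_SD)/R_D. Equating: 7.49 V_SD² − 10.13 V_SD + 2.53 = 0, giving V_SD = 0.33 V (the root below V_ov).
I_D = (2.53 − 0.33) / 4.29 = 0.513 mA.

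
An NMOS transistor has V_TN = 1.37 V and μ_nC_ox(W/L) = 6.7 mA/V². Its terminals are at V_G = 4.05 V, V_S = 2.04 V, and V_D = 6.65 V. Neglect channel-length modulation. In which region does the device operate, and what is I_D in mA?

Saturation; I_D = 1.37 mA

V_GS = V_G − V_S = 4.05 − 2.04 = 2.01 V; V_DS = V_D − V_S = 6.65 − 2.04 = 4.61 V.
V_ov = V_GS − V_TN = 2.01 − 1.37 = 0.64 V.
Since V_DS = 4.61 V ≥ V_ov = 0.64 V, the device is in saturation.
I_D = ½ k_n V_ov² = 0.5 × 6.7 × 0.64² = 1.37 mA.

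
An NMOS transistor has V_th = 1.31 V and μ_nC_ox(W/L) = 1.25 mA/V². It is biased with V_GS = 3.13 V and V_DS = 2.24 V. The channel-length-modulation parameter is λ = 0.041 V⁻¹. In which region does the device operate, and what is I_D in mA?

V_ov = V_GS − V_th = 3.13 − 1.31 = 1.82 V.
Since V_DS = 2.24 V ≥ V_ov = 1.82 V, the device is in saturation.
I_D = ½ k_n V_ov² (1 + λ V_DS) = 0.5 × 1.25 × 1.82² × (1 + 0.041 × 2.24) = 2.26 mA.

Saturation; I_D = 2.26 mA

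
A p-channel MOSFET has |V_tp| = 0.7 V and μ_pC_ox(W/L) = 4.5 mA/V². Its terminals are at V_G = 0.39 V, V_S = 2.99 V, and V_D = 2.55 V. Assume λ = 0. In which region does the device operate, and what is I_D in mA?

V_SG = V_S − V_G = 2.99 − 0.39 = 2.6 V; V_SD = V_S − V_D = 2.99 − 2.55 = 0.44 V.
V_ov = V_SG − |V_tp| = 2.6 − 0.7 = 1.9 V.
Since V_SD = 0.44 V < V_ov = 1.9 V, the device is in the triode region.
I_D = k_p [V_ov · V_SD − ½ V_SD²] = 4.5 × [1.9 × 0.44 − 0.5 × 0.44²] = 3.33 mA.

Triode; I_D = 3.33 mA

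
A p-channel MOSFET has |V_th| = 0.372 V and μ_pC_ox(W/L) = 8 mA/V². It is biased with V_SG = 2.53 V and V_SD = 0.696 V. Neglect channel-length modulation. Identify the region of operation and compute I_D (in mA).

Triode; I_D = 10.1 mA

V_ov = V_SG − |V_th| = 2.53 − 0.372 = 2.16 V.
Since V_SD = 0.696 V < V_ov = 2.16 V, the device is in the triode region.
I_D = k_p [V_ov · V_SD − ½ V_SD²] = 8 × [2.16 × 0.696 − 0.5 × 0.696²] = 10.1 mA.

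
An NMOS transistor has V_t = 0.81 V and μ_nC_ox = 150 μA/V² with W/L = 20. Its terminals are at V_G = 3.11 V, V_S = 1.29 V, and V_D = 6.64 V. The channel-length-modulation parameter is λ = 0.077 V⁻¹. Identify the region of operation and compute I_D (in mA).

Saturation; I_D = 2.16 mA

V_GS = V_G − V_S = 3.11 − 1.29 = 1.82 V; V_DS = V_D − V_S = 6.64 − 1.29 = 5.35 V.
k_n = μ_nC_ox · (W/L) = 3 mA/V².
V_ov = V_GS − V_t = 1.82 − 0.81 = 1.01 V.
Since V_DS = 5.35 V ≥ V_ov = 1.01 V, the device is in saturation.
I_D = ½ k_n V_ov² (1 + λ V_DS) = 0.5 × 3 × 1.01² × (1 + 0.077 × 5.35) = 2.16 mA.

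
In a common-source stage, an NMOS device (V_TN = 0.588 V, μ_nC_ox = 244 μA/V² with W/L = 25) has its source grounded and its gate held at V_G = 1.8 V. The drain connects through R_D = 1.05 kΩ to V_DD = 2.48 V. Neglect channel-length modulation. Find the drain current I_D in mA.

V_GS = V_G = 1.8 V, so V_ov = 1.8 − 0.588 = 1.21 V.
k_n = μ_nC_ox · (W/L) = 6.1 mA/V².
Assume saturation: I_D = ½ k_n V_ov² = 0.5 × 6.1 × 1.21² = 4.48 mA, giving V_DS = V_DD − I_D R_D = 2.48 − 4.48 × 1.05 = -2.22 V.
But -2.22 V < V_ov = 1.21 V, so the device is actually in triode.
In triode I_D = k_n[V_ov V_DS − ½ V_DS²] and I_D = (V_DD − V_DS)/R_D. Equating: 3.2 V_DS² − 8.763 V_DS + 2.48 = 0, giving V_DS = 0.321 V (the root below V_ov).
I_D = (2.48 − 0.321) / 1.05 = 2.06 mA.

I_D = 2.06 mA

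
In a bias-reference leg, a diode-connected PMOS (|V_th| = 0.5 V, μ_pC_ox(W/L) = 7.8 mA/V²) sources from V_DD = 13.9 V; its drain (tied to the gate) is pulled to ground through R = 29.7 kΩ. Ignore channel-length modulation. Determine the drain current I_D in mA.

I_D = 0.440 mA

With gate tied to drain, V_SG = V_SD ≥ V_SG − |V_th|, so the device is in saturation.
KCL at the drain: ½ k_p (V_SG − |V_th|)² = (V_DD − V_SG)/R.
Let x = V_SG − 0.5. Then 116 x² + x − 13.4 = 0, giving x = 0.336 V (positive root), so V_SG = 0.836 V.
I_D = (V_DD − V_SG)/R = (13.9 − 0.836) / 29.7 = 0.44 mA.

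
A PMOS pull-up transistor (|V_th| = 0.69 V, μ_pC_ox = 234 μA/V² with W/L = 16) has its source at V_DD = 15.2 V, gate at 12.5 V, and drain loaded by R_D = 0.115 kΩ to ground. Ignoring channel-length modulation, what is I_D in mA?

V_SG = V_DD − V_G = 15.2 − 12.5 = 2.7 V, so V_ov = 2.7 − 0.69 = 2.01 V.
k_p = μ_pC_ox · (W/L) = 3.744 mA/V².
Assume saturation: I_D = ½ k_p V_ov² = 0.5 × 3.744 × 2.01² = 7.56 mA, giving V_SD = V_DD − I_D R_D = 15.2 − 7.56 × 0.115 = 14.3 V.
V_SD = 14.3 V ≥ V_ov = 2.01 V, confirming saturation.

I_D = 7.56 mA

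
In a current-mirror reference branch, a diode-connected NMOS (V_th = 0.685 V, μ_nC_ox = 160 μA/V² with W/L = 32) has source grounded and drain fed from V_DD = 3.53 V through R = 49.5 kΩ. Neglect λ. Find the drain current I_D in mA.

I_D = 0.0545 mA

With gate tied to drain, V_GS = V_DS ≥ V_GS − V_th, so the device is in saturation.
k_n = μ_nC_ox · (W/L) = 5.12 mA/V².
KCL at the drain: ½ k_n (V_GS − V_th)² = (V_DD − V_GS)/R.
Let x = V_GS − 0.685. Then 127 x² + x − 2.845 = 0, giving x = 0.146 V (positive root), so V_GS = 0.831 V.
I_D = (V_DD − V_GS)/R = (3.53 − 0.831) / 49.5 = 0.0545 mA.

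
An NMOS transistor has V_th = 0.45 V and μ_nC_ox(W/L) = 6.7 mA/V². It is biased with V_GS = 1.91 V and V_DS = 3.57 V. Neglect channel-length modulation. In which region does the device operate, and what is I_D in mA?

Saturation; I_D = 7.14 mA

V_ov = V_GS − V_th = 1.91 − 0.45 = 1.46 V.
Since V_DS = 3.57 V ≥ V_ov = 1.46 V, the device is in saturation.
I_D = ½ k_n V_ov² = 0.5 × 6.7 × 1.46² = 7.14 mA.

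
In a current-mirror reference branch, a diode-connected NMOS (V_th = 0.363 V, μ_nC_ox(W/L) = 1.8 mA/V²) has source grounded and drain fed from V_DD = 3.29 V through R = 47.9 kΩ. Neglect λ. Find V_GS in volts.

V_GS = 0.612 V

With gate tied to drain, V_GS = V_DS ≥ V_GS − V_th, so the device is in saturation.
KCL at the drain: ½ k_n (V_GS − V_th)² = (V_DD − V_GS)/R.
Let x = V_GS − 0.363. Then 43.1 x² + x − 2.927 = 0, giving x = 0.249 V (positive root), so V_GS = 0.612 V.
I_D = (V_DD − V_GS)/R = (3.29 − 0.612) / 47.9 = 0.0559 mA.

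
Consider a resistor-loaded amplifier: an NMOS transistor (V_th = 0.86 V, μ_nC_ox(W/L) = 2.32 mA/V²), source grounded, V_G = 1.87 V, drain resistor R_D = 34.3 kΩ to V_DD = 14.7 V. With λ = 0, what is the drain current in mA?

I_D = 0.423 mA

V_GS = V_G = 1.87 V, so V_ov = 1.87 − 0.86 = 1.01 V.
Assume saturation: I_D = ½ k_n V_ov² = 0.5 × 2.32 × 1.01² = 1.18 mA, giving V_DS = V_DD − I_D R_D = 14.7 − 1.18 × 34.3 = -25.9 V.
But -25.9 V < V_ov = 1.01 V, so the device is actually in triode.
In triode I_D = k_n[V_ov V_DS − ½ V_DS²] and I_D = (V_DD − V_DS)/R_D. Equating: 39.8 V_DS² − 81.37 V_DS + 14.7 = 0, giving V_DS = 0.2 V (the root below V_ov).
I_D = (14.7 − 0.2) / 34.3 = 0.423 mA.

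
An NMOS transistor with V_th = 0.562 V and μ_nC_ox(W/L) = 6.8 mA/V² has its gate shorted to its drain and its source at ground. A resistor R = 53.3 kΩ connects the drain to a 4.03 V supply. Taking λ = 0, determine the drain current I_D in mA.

I_D = 0.0625 mA

With gate tied to drain, V_GS = V_DS ≥ V_GS − V_th, so the device is in saturation.
KCL at the drain: ½ k_n (V_GS − V_th)² = (V_DD − V_GS)/R.
Let x = V_GS − 0.562. Then 181 x² + x − 3.468 = 0, giving x = 0.136 V (positive root), so V_GS = 0.698 V.
I_D = (V_DD − V_GS)/R = (4.03 − 0.698) / 53.3 = 0.0625 mA.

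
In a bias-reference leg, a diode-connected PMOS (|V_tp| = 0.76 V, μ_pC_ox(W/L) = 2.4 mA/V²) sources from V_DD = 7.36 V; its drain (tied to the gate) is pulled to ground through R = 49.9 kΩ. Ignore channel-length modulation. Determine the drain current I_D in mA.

With gate tied to drain, V_SG = V_SD ≥ V_SG − |V_tp|, so the device is in saturation.
KCL at the drain: ½ k_p (V_SG − |V_tp|)² = (V_DD − V_SG)/R.
Let x = V_SG − 0.76. Then 59.9 x² + x − 6.6 = 0, giving x = 0.324 V (positive root), so V_SG = 1.08 V.
I_D = (V_DD − V_SG)/R = (7.36 − 1.08) / 49.9 = 0.126 mA.

I_D = 0.126 mA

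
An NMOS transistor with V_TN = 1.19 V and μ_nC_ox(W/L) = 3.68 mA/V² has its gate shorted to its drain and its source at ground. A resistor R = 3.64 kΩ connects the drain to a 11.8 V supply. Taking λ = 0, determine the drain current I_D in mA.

With gate tied to drain, V_GS = V_DS ≥ V_GS − V_TN, so the device is in saturation.
KCL at the drain: ½ k_n (V_GS − V_TN)² = (V_DD − V_GS)/R.
Let x = V_GS − 1.19. Then 6.7 x² + x − 10.61 = 0, giving x = 1.19 V (positive root), so V_GS = 2.38 V.
I_D = (V_DD − V_GS)/R = (11.8 − 2.38) / 3.64 = 2.59 mA.

I_D = 2.59 mA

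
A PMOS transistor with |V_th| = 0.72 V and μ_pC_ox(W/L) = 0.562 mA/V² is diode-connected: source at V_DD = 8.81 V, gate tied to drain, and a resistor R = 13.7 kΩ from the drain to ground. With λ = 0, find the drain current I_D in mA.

With gate tied to drain, V_SG = V_SD ≥ V_SG − |V_th|, so the device is in saturation.
KCL at the drain: ½ k_p (V_SG − |V_th|)² = (V_DD − V_SG)/R.
Let x = V_SG − 0.72. Then 3.85 x² + x − 8.09 = 0, giving x = 1.33 V (positive root), so V_SG = 2.05 V.
I_D = (V_DD − V_SG)/R = (8.81 − 2.05) / 13.7 = 0.494 mA.

I_D = 0.494 mA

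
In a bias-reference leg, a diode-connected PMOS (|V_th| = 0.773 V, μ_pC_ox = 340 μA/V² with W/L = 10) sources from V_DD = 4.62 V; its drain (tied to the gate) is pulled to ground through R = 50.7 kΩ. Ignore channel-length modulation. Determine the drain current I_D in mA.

With gate tied to drain, V_SG = V_SD ≥ V_SG − |V_th|, so the device is in saturation.
k_p = μ_pC_ox · (W/L) = 3.4 mA/V².
KCL at the drain: ½ k_p (V_SG − |V_th|)² = (V_DD − V_SG)/R.
Let x = V_SG − 0.773. Then 86.2 x² + x − 3.847 = 0, giving x = 0.206 V (positive root), so V_SG = 0.979 V.
I_D = (V_DD − V_SG)/R = (4.62 − 0.979) / 50.7 = 0.0718 mA.

I_D = 0.0718 mA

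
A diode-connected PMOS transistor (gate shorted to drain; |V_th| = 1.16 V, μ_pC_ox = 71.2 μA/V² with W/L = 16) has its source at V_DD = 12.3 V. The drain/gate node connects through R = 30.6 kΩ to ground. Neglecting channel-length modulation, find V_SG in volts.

With gate tied to drain, V_SG = V_SD ≥ V_SG − |V_th|, so the device is in saturation.
k_p = μ_pC_ox · (W/L) = 1.139 mA/V².
KCL at the drain: ½ k_p (V_SG − |V_th|)² = (V_DD − V_SG)/R.
Let x = V_SG − 1.16. Then 17.4 x² + x − 11.14 = 0, giving x = 0.771 V (positive root), so V_SG = 1.93 V.
I_D = (V_DD − V_SG)/R = (12.3 − 1.93) / 30.6 = 0.339 mA.

V_SG = 1.93 V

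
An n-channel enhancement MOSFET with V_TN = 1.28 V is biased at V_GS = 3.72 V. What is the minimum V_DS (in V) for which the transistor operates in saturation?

V_DS,sat = 2.44 V

The boundary between triode and saturation is V_DS = V_GS − V_TN = V_ov.
V_ov = 3.72 − 1.28 = 2.44 V.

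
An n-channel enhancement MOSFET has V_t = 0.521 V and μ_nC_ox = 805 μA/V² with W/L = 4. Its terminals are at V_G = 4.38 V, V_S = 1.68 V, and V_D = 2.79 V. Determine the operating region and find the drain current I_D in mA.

V_GS = V_G − V_S = 4.38 − 1.68 = 2.7 V; V_DS = V_D − V_S = 2.79 − 1.68 = 1.11 V.
k_n = μ_nC_ox · (W/L) = 3.22 mA/V².
V_ov = V_GS − V_t = 2.7 − 0.521 = 2.18 V.
Since V_DS = 1.11 V < V_ov = 2.18 V, the device is in the triode region.
I_D = k_n [V_ov · V_DS − ½ V_DS²] = 3.22 × [2.18 × 1.11 − 0.5 × 1.11²] = 5.8 mA.

Triode; I_D = 5.80 mA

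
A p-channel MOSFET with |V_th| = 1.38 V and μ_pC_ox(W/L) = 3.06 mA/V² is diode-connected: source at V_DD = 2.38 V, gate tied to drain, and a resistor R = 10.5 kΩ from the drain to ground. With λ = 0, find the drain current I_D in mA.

I_D = 0.0743 mA

With gate tied to drain, V_SG = V_SD ≥ V_SG − |V_th|, so the device is in saturation.
KCL at the drain: ½ k_p (V_SG − |V_th|)² = (V_DD − V_SG)/R.
Let x = V_SG − 1.38. Then 16.1 x² + x − 1 = 0, giving x = 0.22 V (positive root), so V_SG = 1.6 V.
I_D = (V_DD − V_SG)/R = (2.38 − 1.6) / 10.5 = 0.0743 mA.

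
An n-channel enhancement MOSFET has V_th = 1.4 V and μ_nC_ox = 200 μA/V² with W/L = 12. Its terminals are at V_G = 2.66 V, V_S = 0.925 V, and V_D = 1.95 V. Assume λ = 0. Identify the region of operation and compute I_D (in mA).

V_GS = V_G − V_S = 2.66 − 0.925 = 1.74 V; V_DS = V_D − V_S = 1.95 − 0.925 = 1.02 V.
k_n = μ_nC_ox · (W/L) = 2.4 mA/V².
V_ov = V_GS − V_th = 1.74 − 1.4 = 0.335 V.
Since V_DS = 1.02 V ≥ V_ov = 0.335 V, the device is in saturation.
I_D = ½ k_n V_ov² = 0.5 × 2.4 × 0.335² = 0.135 mA.

Saturation; I_D = 0.135 mA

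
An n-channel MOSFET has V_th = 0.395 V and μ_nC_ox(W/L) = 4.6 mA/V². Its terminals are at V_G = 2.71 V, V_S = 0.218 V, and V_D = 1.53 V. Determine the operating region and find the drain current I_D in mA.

V_GS = V_G − V_S = 2.71 − 0.218 = 2.49 V; V_DS = V_D − V_S = 1.53 − 0.218 = 1.31 V.
V_ov = V_GS − V_th = 2.49 − 0.395 = 2.1 V.
Since V_DS = 1.31 V < V_ov = 2.1 V, the device is in the triode region.
I_D = k_n [V_ov · V_DS − ½ V_DS²] = 4.6 × [2.1 × 1.31 − 0.5 × 1.31²] = 8.7 mA.

Triode; I_D = 8.70 mA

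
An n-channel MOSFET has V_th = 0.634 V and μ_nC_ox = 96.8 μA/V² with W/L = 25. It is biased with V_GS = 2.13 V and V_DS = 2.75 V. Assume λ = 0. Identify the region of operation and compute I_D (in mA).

k_n = μ_nC_ox · (W/L) = 2.42 mA/V².
V_ov = V_GS − V_th = 2.13 − 0.634 = 1.5 V.
Since V_DS = 2.75 V ≥ V_ov = 1.5 V, the device is in saturation.
I_D = ½ k_n V_ov² = 0.5 × 2.42 × 1.5² = 2.71 mA.

Saturation; I_D = 2.71 mA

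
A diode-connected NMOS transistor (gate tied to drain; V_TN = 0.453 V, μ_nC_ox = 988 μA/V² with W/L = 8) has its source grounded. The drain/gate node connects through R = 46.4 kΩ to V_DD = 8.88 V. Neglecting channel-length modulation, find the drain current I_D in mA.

With gate tied to drain, V_GS = V_DS ≥ V_GS − V_TN, so the device is in saturation.
k_n = μ_nC_ox · (W/L) = 7.904 mA/V².
KCL at the drain: ½ k_n (V_GS − V_TN)² = (V_DD − V_GS)/R.
Let x = V_GS − 0.453. Then 183 x² + x − 8.427 = 0, giving x = 0.212 V (positive root), so V_GS = 0.665 V.
I_D = (V_DD − V_GS)/R = (8.88 − 0.665) / 46.4 = 0.177 mA.

I_D = 0.177 mA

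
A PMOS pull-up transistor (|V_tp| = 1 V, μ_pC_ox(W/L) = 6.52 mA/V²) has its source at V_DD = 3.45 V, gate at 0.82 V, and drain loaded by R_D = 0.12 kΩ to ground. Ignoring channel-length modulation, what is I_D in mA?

I_D = 8.66 mA

V_SG = V_DD − V_G = 3.45 − 0.82 = 2.63 V, so V_ov = 2.63 − 1 = 1.63 V.
Assume saturation: I_D = ½ k_p V_ov² = 0.5 × 6.52 × 1.63² = 8.66 mA, giving V_SD = V_DD − I_D R_D = 3.45 − 8.66 × 0.12 = 2.41 V.
V_SD = 2.41 V ≥ V_ov = 1.63 V, confirming saturation.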